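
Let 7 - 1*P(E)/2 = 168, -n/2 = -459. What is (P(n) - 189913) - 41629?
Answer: -231864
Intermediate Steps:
n = 918 (n = -2*(-459) = 918)
P(E) = -322 (P(E) = 14 - 2*168 = 14 - 336 = -322)
(P(n) - 189913) - 41629 = (-322 - 189913) - 41629 = -190235 - 41629 = -231864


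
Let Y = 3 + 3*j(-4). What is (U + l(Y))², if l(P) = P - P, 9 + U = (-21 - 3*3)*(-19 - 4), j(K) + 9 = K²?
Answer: 463761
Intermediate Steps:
j(K) = -9 + K²
U = 681 (U = -9 + (-21 - 3*3)*(-19 - 4) = -9 + (-21 - 9)*(-23) = -9 - 30*(-23) = -9 + 690 = 681)
Y = 24 (Y = 3 + 3*(-9 + (-4)²) = 3 + 3*(-9 + 16) = 3 + 3*7 = 3 + 21 = 24)
l(P) = 0
(U + l(Y))² = (681 + 0)² = 681² = 463761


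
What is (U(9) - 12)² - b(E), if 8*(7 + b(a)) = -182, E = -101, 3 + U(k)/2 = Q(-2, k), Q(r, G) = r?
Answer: 2055/4 ≈ 513.75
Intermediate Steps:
U(k) = -10 (U(k) = -6 + 2*(-2) = -6 - 4 = -10)
b(a) = -119/4 (b(a) = -7 + (⅛)*(-182) = -7 - 91/4 = -119/4)
(U(9) - 12)² - b(E) = (-10 - 12)² - 1*(-119/4) = (-22)² + 119/4 = 484 + 119/4 = 2055/4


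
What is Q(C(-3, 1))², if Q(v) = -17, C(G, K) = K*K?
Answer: 289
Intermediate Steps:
C(G, K) = K²
Q(C(-3, 1))² = (-17)² = 289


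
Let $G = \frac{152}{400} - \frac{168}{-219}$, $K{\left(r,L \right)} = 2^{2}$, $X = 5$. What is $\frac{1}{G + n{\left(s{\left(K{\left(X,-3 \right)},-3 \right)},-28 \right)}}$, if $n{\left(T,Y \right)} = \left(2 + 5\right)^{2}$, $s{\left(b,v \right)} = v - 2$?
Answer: $\frac{3650}{183037} \approx 0.019941$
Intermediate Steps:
$K{\left(r,L \right)} = 4$
$s{\left(b,v \right)} = -2 + v$ ($s{\left(b,v \right)} = v - 2 = -2 + v$)
$n{\left(T,Y \right)} = 49$ ($n{\left(T,Y \right)} = 7^{2} = 49$)
$G = \frac{4187}{3650}$ ($G = 152 \cdot \frac{1}{400} - - \frac{56}{73} = \frac{19}{50} + \frac{56}{73} = \frac{4187}{3650} \approx 1.1471$)
$\frac{1}{G + n{\left(s{\left(K{\left(X,-3 \right)},-3 \right)},-28 \right)}} = \frac{1}{\frac{4187}{3650} + 49} = \frac{1}{\frac{183037}{3650}} = \frac{3650}{183037}$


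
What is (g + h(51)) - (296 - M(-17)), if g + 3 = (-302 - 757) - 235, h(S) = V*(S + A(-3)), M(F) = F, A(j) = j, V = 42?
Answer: 406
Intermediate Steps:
h(S) = -126 + 42*S (h(S) = 42*(S - 3) = 42*(-3 + S) = -126 + 42*S)
g = -1297 (g = -3 + ((-302 - 757) - 235) = -3 + (-1059 - 235) = -3 - 1294 = -1297)
(g + h(51)) - (296 - M(-17)) = (-1297 + (-126 + 42*51)) - (296 - 1*(-17)) = (-1297 + (-126 + 2142)) - (296 + 17) = (-1297 + 2016) - 1*313 = 719 - 313 = 406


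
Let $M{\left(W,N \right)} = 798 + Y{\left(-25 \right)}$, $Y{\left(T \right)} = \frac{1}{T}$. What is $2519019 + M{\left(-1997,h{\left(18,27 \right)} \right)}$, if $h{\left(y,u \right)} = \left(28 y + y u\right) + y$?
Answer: $\frac{62995424}{25} \approx 2.5198 \cdot 10^{6}$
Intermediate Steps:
$h{\left(y,u \right)} = 29 y + u y$ ($h{\left(y,u \right)} = \left(28 y + u y\right) + y = 29 y + u y$)
$M{\left(W,N \right)} = \frac{19949}{25}$ ($M{\left(W,N \right)} = 798 + \frac{1}{-25} = 798 - \frac{1}{25} = \frac{19949}{25}$)
$2519019 + M{\left(-1997,h{\left(18,27 \right)} \right)} = 2519019 + \frac{19949}{25} = \frac{62995424}{25}$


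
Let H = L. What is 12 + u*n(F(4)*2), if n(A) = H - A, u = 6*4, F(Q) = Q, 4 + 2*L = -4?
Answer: -276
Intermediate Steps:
L = -4 (L = -2 + (1/2)*(-4) = -2 - 2 = -4)
H = -4
u = 24
n(A) = -4 - A
12 + u*n(F(4)*2) = 12 + 24*(-4 - 4*2) = 12 + 24*(-4 - 1*8) = 12 + 24*(-4 - 8) = 12 + 24*(-12) = 12 - 288 = -276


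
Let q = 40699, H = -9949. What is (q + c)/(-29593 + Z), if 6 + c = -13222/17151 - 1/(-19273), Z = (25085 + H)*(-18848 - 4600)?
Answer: -1921552301012/16760766029480169 ≈ -0.00011465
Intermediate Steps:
Z = -354908928 (Z = (25085 - 9949)*(-18848 - 4600) = 15136*(-23448) = -354908928)
c = -2238117793/330551223 (c = -6 + (-13222/17151 - 1/(-19273)) = -6 + (-13222*1/17151 - 1*(-1/19273)) = -6 + (-13222/17151 + 1/19273) = -6 - 254810455/330551223 = -2238117793/330551223 ≈ -6.7709)
(q + c)/(-29593 + Z) = (40699 - 2238117793/330551223)/(-29593 - 354908928) = (13450866107084/330551223)/(-354938521) = (13450866107084/330551223)*(-1/354938521) = -1921552301012/16760766029480169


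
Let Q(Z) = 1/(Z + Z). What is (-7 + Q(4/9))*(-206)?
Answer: 4841/4 ≈ 1210.3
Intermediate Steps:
Q(Z) = 1/(2*Z)
(-7 + Q(4/9))*(-206) = (-7 + 1/(2*((4/9))))*(-206) = (-7 + 1/(2*((4*(⅑)))))*(-206) = (-7 + 1/(2*(4/9)))*(-206) = (-7 + (½)*(9/4))*(-206) = (-7 + 9/8)*(-206) = -47/8*(-206) = 4841/4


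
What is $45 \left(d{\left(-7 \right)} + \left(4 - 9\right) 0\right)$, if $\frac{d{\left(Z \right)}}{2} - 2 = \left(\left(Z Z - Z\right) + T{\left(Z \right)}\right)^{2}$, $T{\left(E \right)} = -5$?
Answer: $234270$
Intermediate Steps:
$d{\left(Z \right)} = 4 + 2 \left(-5 + Z^{2} - Z\right)^{2}$ ($d{\left(Z \right)} = 4 + 2 \left(\left(Z Z - Z\right) - 5\right)^{2} = 4 + 2 \left(\left(Z^{2} - Z\right) - 5\right)^{2} = 4 + 2 \left(-5 + Z^{2} - Z\right)^{2}$)
$45 \left(d{\left(-7 \right)} + \left(4 - 9\right) 0\right) = 45 \left(\left(4 + 2 \left(5 - 7 - \left(-7\right)^{2}\right)^{2}\right) + \left(4 - 9\right) 0\right) = 45 \left(\left(4 + 2 \left(5 - 7 - 49\right)^{2}\right) + \left(4 - 9\right) 0\right) = 45 \left(\left(4 + 2 \left(5 - 7 - 49\right)^{2}\right) - 0\right) = 45 \left(\left(4 + 2 \left(-51\right)^{2}\right) + 0\right) = 45 \left(\left(4 + 2 \cdot 2601\right) + 0\right) = 45 \left(\left(4 + 5202\right) + 0\right) = 45 \left(5206 + 0\right) = 45 \cdot 5206 = 234270$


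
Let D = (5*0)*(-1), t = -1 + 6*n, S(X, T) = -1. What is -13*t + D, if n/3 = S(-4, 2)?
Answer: 247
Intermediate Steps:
n = -3 (n = 3*(-1) = -3)
t = -19 (t = -1 + 6*(-3) = -1 - 18 = -19)
D = 0 (D = 0*(-1) = 0)
-13*t + D = -13*(-19) + 0 = 247 + 0 = 247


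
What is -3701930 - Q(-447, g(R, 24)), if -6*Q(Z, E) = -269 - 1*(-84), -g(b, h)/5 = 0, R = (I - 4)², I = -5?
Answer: -22211765/6 ≈ -3.7020e+6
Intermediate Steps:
R = 81 (R = (-5 - 4)² = (-9)² = 81)
g(b, h) = 0 (g(b, h) = -5*0 = 0)
Q(Z, E) = 185/6 (Q(Z, E) = -(-269 - 1*(-84))/6 = -(-269 + 84)/6 = -⅙*(-185) = 185/6)
-3701930 - Q(-447, g(R, 24)) = -3701930 - 1*185/6 = -3701930 - 185/6 = -22211765/6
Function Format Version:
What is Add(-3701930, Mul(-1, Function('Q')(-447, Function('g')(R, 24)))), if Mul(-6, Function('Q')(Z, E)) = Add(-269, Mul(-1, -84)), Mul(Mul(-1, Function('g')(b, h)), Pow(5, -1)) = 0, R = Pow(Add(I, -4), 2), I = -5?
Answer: Rational(-22211765, 6) ≈ -3.7020e+6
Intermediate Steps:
R = 81 (R = Pow(Add(-5, -4), 2) = Pow(-9, 2) = 81)
Function('g')(b, h) = 0 (Function('g')(b, h) = Mul(-5, 0) = 0)
Function('Q')(Z, E) = Rational(185, 6) (Function('Q')(Z, E) = Mul(Rational(-1, 6), Add(-269, Mul(-1, -84))) = Mul(Rational(-1, 6), Add(-269, 84)) = Mul(Rational(-1, 6), -185) = Rational(185, 6))
Add(-3701930, Mul(-1, Function('Q')(-447, Function('g')(R, 24)))) = Add(-3701930, Mul(-1, Rational(185, 6))) = Add(-3701930, Rational(-185, 6)) = Rational(-22211765, 6)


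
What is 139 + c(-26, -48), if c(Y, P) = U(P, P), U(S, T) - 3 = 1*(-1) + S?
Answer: 93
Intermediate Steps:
U(S, T) = 2 + S (U(S, T) = 3 + (1*(-1) + S) = 3 + (-1 + S) = 2 + S)
c(Y, P) = 2 + P
139 + c(-26, -48) = 139 + (2 - 48) = 139 - 46 = 93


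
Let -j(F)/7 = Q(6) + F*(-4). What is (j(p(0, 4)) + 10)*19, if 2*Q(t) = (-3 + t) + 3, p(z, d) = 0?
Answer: -209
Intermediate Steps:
Q(t) = t/2 (Q(t) = ((-3 + t) + 3)/2 = t/2)
j(F) = -21 + 28*F (j(F) = -7*((1/2)*6 + F*(-4)) = -7*(3 - 4*F) = -21 + 28*F)
(j(p(0, 4)) + 10)*19 = ((-21 + 28*0) + 10)*19 = ((-21 + 0) + 10)*19 = (-21 + 10)*19 = -11*19 = -209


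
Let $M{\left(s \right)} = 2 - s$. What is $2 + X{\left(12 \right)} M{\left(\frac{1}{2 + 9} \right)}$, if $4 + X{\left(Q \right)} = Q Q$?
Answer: $\frac{2962}{11} \approx 269.27$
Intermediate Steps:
$X{\left(Q \right)} = -4 + Q^{2}$ ($X{\left(Q \right)} = -4 + Q Q = -4 + Q^{2}$)
$2 + X{\left(12 \right)} M{\left(\frac{1}{2 + 9} \right)} = 2 + \left(-4 + 12^{2}\right) \left(2 - \frac{1}{2 + 9}\right) = 2 + \left(-4 + 144\right) \left(2 - \frac{1}{11}\right) = 2 + 140 \left(2 - \frac{1}{11}\right) = 2 + 140 \cdot \frac{21}{11} = 2 + \frac{2940}{11} = \frac{2962}{11}$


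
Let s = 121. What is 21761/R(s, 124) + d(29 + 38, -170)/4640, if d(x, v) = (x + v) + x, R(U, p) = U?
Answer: 25241671/140360 ≈ 179.84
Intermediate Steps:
d(x, v) = v + 2*x (d(x, v) = (v + x) + x = v + 2*x)
21761/R(s, 124) + d(29 + 38, -170)/4640 = 21761/121 + (-170 + 2*(29 + 38))/4640 = 21761*(1/121) + (-170 + 2*67)*(1/4640) = 21761/121 + (-170 + 134)*(1/4640) = 21761/121 - 36*1/4640 = 21761/121 - 9/1160 = 25241671/140360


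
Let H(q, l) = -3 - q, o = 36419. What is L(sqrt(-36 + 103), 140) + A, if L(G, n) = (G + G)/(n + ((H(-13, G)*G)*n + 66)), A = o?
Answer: 1195249447729/32819391 - 103*sqrt(67)/32819391 ≈ 36419.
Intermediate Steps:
A = 36419
L(G, n) = 2*G/(66 + n + 10*G*n) (L(G, n) = (G + G)/(n + (((-3 - 1*(-13))*G)*n + 66)) = (2*G)/(n + (((-3 + 13)*G)*n + 66)) = (2*G)/(n + ((10*G)*n + 66)) = (2*G)/(n + (10*G*n + 66)) = (2*G)/(n + (66 + 10*G*n)) = (2*G)/(66 + n + 10*G*n) = 2*G/(66 + n + 10*G*n))
L(sqrt(-36 + 103), 140) + A = 2*sqrt(-36 + 103)/(66 + 140 + 10*sqrt(-36 + 103)*140) + 36419 = 2*sqrt(67)/(66 + 140 + 10*sqrt(67)*140) + 36419 = 2*sqrt(67)/(66 + 140 + 1400*sqrt(67)) + 36419 = 2*sqrt(67)/(206 + 1400*sqrt(67)) + 36419 = 36419 + 2*sqrt(67)/(206 + 1400*sqrt(67))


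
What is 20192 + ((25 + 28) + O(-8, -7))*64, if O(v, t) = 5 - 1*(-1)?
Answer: 23968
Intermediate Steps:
O(v, t) = 6 (O(v, t) = 5 + 1 = 6)
20192 + ((25 + 28) + O(-8, -7))*64 = 20192 + ((25 + 28) + 6)*64 = 20192 + (53 + 6)*64 = 20192 + 59*64 = 20192 + 3776 = 23968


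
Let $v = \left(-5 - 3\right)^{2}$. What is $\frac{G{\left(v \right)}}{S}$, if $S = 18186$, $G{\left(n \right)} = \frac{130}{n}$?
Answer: $\frac{65}{581952} \approx 0.00011169$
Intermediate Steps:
$v = 64$ ($v = \left(-8\right)^{2} = 64$)
$\frac{G{\left(v \right)}}{S} = \frac{130 \cdot \frac{1}{64}}{18186} = 130 \cdot \frac{1}{64} \cdot \frac{1}{18186} = \frac{65}{32} \cdot \frac{1}{18186} = \frac{65}{581952}$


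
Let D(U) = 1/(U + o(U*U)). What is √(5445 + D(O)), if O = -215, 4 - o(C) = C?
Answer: √2935266216571/23218 ≈ 73.790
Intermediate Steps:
o(C) = 4 - C
D(U) = 1/(4 + U - U²) (D(U) = 1/(U + (4 - U*U)) = 1/(U + (4 - U²)) = 1/(4 + U - U²))
√(5445 + D(O)) = √(5445 + 1/(4 - 215 - 1*(-215)²)) = √(5445 + 1/(4 - 215 - 1*46225)) = √(5445 + 1/(4 - 215 - 46225)) = √(5445 + 1/(-46436)) = √(5445 - 1/46436) = √(252844019/46436) = √2935266216571/23218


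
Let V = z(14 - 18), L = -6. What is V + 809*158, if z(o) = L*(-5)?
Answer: 127852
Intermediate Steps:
z(o) = 30 (z(o) = -6*(-5) = 30)
V = 30
V + 809*158 = 30 + 809*158 = 30 + 127822 = 127852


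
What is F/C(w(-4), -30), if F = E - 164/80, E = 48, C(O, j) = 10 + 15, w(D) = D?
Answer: 919/500 ≈ 1.8380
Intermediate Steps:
C(O, j) = 25
F = 919/20 (F = 48 - 164/80 = 48 - 164*1/80 = 48 - 41/20 = 919/20 ≈ 45.950)
F/C(w(-4), -30) = (919/20)/25 = (919/20)*(1/25) = 919/500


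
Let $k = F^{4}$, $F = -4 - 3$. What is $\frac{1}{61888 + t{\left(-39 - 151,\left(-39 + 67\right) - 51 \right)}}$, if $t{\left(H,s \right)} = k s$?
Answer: $\frac{1}{6665} \approx 0.00015004$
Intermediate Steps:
$F = -7$ ($F = -4 - 3 = -7$)
$k = 2401$ ($k = \left(-7\right)^{4} = 2401$)
$t{\left(H,s \right)} = 2401 s$
$\frac{1}{61888 + t{\left(-39 - 151,\left(-39 + 67\right) - 51 \right)}} = \frac{1}{61888 + 2401 \left(\left(-39 + 67\right) - 51\right)} = \frac{1}{61888 + 2401 \left(28 - 51\right)} = \frac{1}{61888 + 2401 \left(-23\right)} = \frac{1}{61888 - 55223} = \frac{1}{6665}$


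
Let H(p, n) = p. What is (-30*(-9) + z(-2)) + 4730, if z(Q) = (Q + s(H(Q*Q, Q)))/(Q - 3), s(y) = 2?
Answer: 5000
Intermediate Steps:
z(Q) = (2 + Q)/(-3 + Q) (z(Q) = (Q + 2)/(Q - 3) = (2 + Q)/(-3 + Q))
(-30*(-9) + z(-2)) + 4730 = (-30*(-9) + (2 - 2)/(-3 - 2)) + 4730 = (270 + 0/(-5)) + 4730 = (270 - 1/5*0) + 4730 = (270 + 0) + 4730 = 270 + 4730 = 5000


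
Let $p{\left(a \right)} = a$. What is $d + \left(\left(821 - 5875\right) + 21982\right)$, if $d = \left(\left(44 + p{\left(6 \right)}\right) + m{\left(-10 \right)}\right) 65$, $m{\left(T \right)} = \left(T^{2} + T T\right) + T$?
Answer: $32528$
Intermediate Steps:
$m{\left(T \right)} = T + 2 T^{2}$ ($m{\left(T \right)} = \left(T^{2} + T^{2}\right) + T = 2 T^{2} + T = T + 2 T^{2}$)
$d = 15600$ ($d = \left(\left(44 + 6\right) - 10 \left(1 + 2 \left(-10\right)\right)\right) 65 = \left(50 - 10 \left(1 - 20\right)\right) 65 = \left(50 - -190\right) 65 = \left(50 + 190\right) 65 = 240 \cdot 65 = 15600$)
$d + \left(\left(821 - 5875\right) + 21982\right) = 15600 + \left(\left(821 - 5875\right) + 21982\right) = 15600 + \left(-5054 + 21982\right) = 15600 + 16928 = 32528$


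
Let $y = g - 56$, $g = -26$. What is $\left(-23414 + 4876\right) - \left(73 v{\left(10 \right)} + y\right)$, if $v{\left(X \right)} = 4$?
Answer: $-18748$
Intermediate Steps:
$y = -82$ ($y = -26 - 56 = -82$)
$\left(-23414 + 4876\right) - \left(73 v{\left(10 \right)} + y\right) = \left(-23414 + 4876\right) - \left(73 \cdot 4 - 82\right) = -18538 - \left(292 - 82\right) = -18538 - 210 = -18748$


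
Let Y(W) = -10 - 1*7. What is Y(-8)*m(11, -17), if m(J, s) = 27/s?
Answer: 27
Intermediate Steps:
Y(W) = -17 (Y(W) = -10 - 7 = -17)
Y(-8)*m(11, -17) = -459/(-17) = -459*(-1)/17 = -17*(-27/17) = 27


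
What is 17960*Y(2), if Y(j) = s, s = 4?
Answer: 71840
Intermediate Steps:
Y(j) = 4
17960*Y(2) = 17960*4 = 71840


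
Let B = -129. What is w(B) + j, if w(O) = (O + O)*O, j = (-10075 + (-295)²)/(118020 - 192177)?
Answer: 43298532/1301 ≈ 33281.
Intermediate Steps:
j = -1350/1301 (j = (-10075 + 87025)/(-74157) = 76950*(-1/74157) = -1350/1301 ≈ -1.0377)
w(O) = 2*O² (w(O) = (2*O)*O = 2*O²)
w(B) + j = 2*(-129)² - 1350/1301 = 2*16641 - 1350/1301 = 33282 - 1350/1301 = 43298532/1301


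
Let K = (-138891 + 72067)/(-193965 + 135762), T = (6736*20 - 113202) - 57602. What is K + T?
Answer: -2100130228/58203 ≈ -36083.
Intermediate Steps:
T = -36084 (T = (134720 - 113202) - 57602 = 21518 - 57602 = -36084)
K = 66824/58203 (K = -66824/(-58203) = -66824*(-1/58203) = 66824/58203 ≈ 1.1481)
K + T = 66824/58203 - 36084 = -2100130228/58203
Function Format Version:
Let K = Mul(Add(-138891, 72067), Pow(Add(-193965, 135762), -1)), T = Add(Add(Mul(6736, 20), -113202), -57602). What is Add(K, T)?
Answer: Rational(-2100130228, 58203) ≈ -36083.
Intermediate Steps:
T = -36084 (T = Add(Add(134720, -113202), -57602) = Add(21518, -57602) = -36084)
K = Rational(66824, 58203) (K = Mul(-66824, Pow(-58203, -1)) = Mul(-66824, Rational(-1, 58203)) = Rational(66824, 58203) ≈ 1.1481)
Add(K, T) = Add(Rational(66824, 58203), -36084) = Rational(-2100130228, 58203)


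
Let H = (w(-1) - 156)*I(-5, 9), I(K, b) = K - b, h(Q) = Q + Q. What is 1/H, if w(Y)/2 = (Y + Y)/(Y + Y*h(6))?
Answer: 13/28336 ≈ 0.00045878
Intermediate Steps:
h(Q) = 2*Q
w(Y) = 4/13 (w(Y) = 2*((Y + Y)/(Y + Y*(2*6))) = 2*((2*Y)/(Y + Y*12)) = 2*((2*Y)/(Y + 12*Y)) = 2*((2*Y)/((13*Y))) = 2*((2*Y)*(1/(13*Y))) = 2*(2/13) = 4/13)
H = 28336/13 (H = (4/13 - 156)*(-5 - 1*9) = -2024*(-5 - 9)/13 = -2024/13*(-14) = 28336/13 ≈ 2179.7)
1/H = 1/(28336/13) = 13/28336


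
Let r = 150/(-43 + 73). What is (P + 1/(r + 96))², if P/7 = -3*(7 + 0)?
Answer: 220403716/10201 ≈ 21606.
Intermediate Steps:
r = 5 (r = 150/30 = 150*(1/30) = 5)
P = -147 (P = 7*(-3*(7 + 0)) = 7*(-3*7) = 7*(-21) = -147)
(P + 1/(r + 96))² = (-147 + 1/(5 + 96))² = (-147 + 1/101)² = (-14846/101)² = 220403716/10201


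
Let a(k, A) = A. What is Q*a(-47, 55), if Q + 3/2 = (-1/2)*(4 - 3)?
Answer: -110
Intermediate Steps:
Q = -2 (Q = -3/2 + (-1/2)*(4 - 3) = -3/2 - 1*½*1 = -3/2 - ½*1 = -3/2 - ½ = -2)
Q*a(-47, 55) = -2*55 = -110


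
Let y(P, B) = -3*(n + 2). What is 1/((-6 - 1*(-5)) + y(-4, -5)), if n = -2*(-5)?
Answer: -1/37 ≈ -0.027027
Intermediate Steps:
n = 10
y(P, B) = -36 (y(P, B) = -3*(10 + 2) = -3*12 = -36)
1/((-6 - 1*(-5)) + y(-4, -5)) = 1/((-6 - 1*(-5)) - 36) = 1/((-6 + 5) - 36) = 1/(-1 - 36) = 1/(-37) = -1/37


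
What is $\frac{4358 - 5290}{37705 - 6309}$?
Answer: $- \frac{233}{7849} \approx -0.029685$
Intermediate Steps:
$\frac{4358 - 5290}{37705 - 6309} = \frac{4358 - 5290}{31396} = \left(4358 - 5290\right) \frac{1}{31396} = \left(-932\right) \frac{1}{31396} = - \frac{233}{7849}$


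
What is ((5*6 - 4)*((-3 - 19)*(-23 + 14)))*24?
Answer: 123552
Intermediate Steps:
((5*6 - 4)*((-3 - 19)*(-23 + 14)))*24 = ((30 - 4)*(-22*(-9)))*24 = (26*198)*24 = 5148*24 = 123552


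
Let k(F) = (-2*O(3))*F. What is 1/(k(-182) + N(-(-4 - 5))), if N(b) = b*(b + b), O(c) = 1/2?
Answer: 1/344 ≈ 0.0029070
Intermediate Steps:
O(c) = ½
k(F) = -F (k(F) = (-2*½)*F = -F)
N(b) = 2*b² (N(b) = b*(2*b) = 2*b²)
1/(k(-182) + N(-(-4 - 5))) = 1/(-1*(-182) + 2*(-(-4 - 5))²) = 1/(182 + 2*(-1*(-9))²) = 1/(182 + 2*9²) = 1/(182 + 2*81) = 1/(182 + 162) = 1/344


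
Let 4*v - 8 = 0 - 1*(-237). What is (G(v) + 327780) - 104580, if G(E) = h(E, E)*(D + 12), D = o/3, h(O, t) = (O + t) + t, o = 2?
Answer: 451055/2 ≈ 2.2553e+5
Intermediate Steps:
v = 245/4 (v = 2 + (0 - 1*(-237))/4 = 2 + (0 + 237)/4 = 2 + (¼)*237 = 2 + 237/4 = 245/4 ≈ 61.250)
h(O, t) = O + 2*t
D = ⅔ (D = 2/3 = 2*(⅓) = ⅔ ≈ 0.66667)
G(E) = 38*E (G(E) = (E + 2*E)*(⅔ + 12) = (3*E)*(38/3) = 38*E)
(G(v) + 327780) - 104580 = (38*(245/4) + 327780) - 104580 = (4655/2 + 327780) - 104580 = 660215/2 - 104580 = 451055/2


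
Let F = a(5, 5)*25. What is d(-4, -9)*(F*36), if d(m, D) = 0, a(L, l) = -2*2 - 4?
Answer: 0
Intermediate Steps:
a(L, l) = -8 (a(L, l) = -4 - 4 = -8)
F = -200 (F = -8*25 = -200)
d(-4, -9)*(F*36) = 0*(-200*36) = 0*(-7200) = 0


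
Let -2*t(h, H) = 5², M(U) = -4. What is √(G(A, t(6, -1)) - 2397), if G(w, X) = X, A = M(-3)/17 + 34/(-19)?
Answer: I*√9638/2 ≈ 49.087*I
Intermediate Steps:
A = -654/323 (A = -4/17 + 34/(-19) = -4*1/17 + 34*(-1/19) = -4/17 - 34/19 = -654/323 ≈ -2.0248)
t(h, H) = -25/2 (t(h, H) = -½*5² = -½*25 = -25/2)
√(G(A, t(6, -1)) - 2397) = √(-25/2 - 2397) = √(-4819/2) = I*√9638/2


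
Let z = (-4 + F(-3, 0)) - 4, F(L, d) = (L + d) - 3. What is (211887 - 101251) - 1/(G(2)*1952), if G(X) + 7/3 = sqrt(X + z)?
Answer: 33905951125/306464 + 9*I*sqrt(3)/153232 ≈ 1.1064e+5 + 0.00010173*I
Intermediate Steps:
F(L, d) = -3 + L + d
z = -14 (z = (-4 + (-3 - 3 + 0)) - 4 = (-4 - 6) - 4 = -10 - 4 = -14)
G(X) = -7/3 + sqrt(-14 + X) (G(X) = -7/3 + sqrt(X - 14) = -7/3 + sqrt(-14 + X))
(211887 - 101251) - 1/(G(2)*1952) = (211887 - 101251) - 1/((-7/3 + sqrt(-14 + 2))*1952) = 110636 - 1/((-7/3 + sqrt(-12))*1952) = 110636 - 1/((-7/3 + 2*I*sqrt(3))*1952) = 110636 - 1/(-13664/3 + 3904*I*sqrt(3))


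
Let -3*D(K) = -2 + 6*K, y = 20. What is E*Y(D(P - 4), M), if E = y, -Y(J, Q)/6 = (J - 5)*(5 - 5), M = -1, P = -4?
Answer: 0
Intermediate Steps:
D(K) = ⅔ - 2*K (D(K) = -(-2 + 6*K)/3 = ⅔ - 2*K)
Y(J, Q) = 0 (Y(J, Q) = -6*(J - 5)*(5 - 5) = -6*(-5 + J)*0 = -6*0 = 0)
E = 20
E*Y(D(P - 4), M) = 20*0 = 0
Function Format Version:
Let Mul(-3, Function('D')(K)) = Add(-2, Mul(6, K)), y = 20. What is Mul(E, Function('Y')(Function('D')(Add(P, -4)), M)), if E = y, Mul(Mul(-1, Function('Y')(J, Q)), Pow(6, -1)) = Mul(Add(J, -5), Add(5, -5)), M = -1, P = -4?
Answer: 0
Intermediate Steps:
Function('D')(K) = Add(Rational(2, 3), Mul(-2, K)) (Function('D')(K) = Mul(Rational(-1, 3), Add(-2, Mul(6, K))) = Add(Rational(2, 3), Mul(-2, K)))
Function('Y')(J, Q) = 0 (Function('Y')(J, Q) = Mul(-6, Mul(Add(J, -5), Add(5, -5))) = Mul(-6, Mul(Add(-5, J), 0)) = Mul(-6, 0) = 0)
E = 20
Mul(E, Function('Y')(Function('D')(Add(P, -4)), M)) = Mul(20, 0) = 0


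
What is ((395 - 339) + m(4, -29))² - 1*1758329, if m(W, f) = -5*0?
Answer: -1755193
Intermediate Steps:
m(W, f) = 0
((395 - 339) + m(4, -29))² - 1*1758329 = ((395 - 339) + 0)² - 1*1758329 = (56 + 0)² - 1758329 = 56² - 1758329 = 3136 - 1758329 = -1755193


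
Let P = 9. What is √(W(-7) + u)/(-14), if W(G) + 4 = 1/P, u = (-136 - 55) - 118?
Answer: -8*I*√11/21 ≈ -1.2635*I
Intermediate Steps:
u = -309 (u = -191 - 118 = -309)
W(G) = -35/9 (W(G) = -4 + 1/9 = -4 + ⅑ = -35/9)
√(W(-7) + u)/(-14) = √(-35/9 - 309)/(-14) = √(-2816/9)*(-1/14) = (16*I*√11/3)*(-1/14) = -8*I*√11/21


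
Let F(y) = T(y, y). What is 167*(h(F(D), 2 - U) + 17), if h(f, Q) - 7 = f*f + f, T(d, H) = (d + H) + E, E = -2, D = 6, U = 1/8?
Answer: 22378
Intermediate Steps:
U = 1/8 ≈ 0.12500
T(d, H) = -2 + H + d (T(d, H) = (d + H) - 2 = (H + d) - 2 = -2 + H + d)
F(y) = -2 + 2*y (F(y) = -2 + y + y = -2 + 2*y)
h(f, Q) = 7 + f + f**2 (h(f, Q) = 7 + (f*f + f) = 7 + (f**2 + f) = 7 + (f + f**2) = 7 + f + f**2)
167*(h(F(D), 2 - U) + 17) = 167*((7 + (-2 + 2*6) + (-2 + 2*6)**2) + 17) = 167*((7 + (-2 + 12) + (-2 + 12)**2) + 17) = 167*((7 + 10 + 10**2) + 17) = 167*((7 + 10 + 100) + 17) = 167*(117 + 17) = 167*134 = 22378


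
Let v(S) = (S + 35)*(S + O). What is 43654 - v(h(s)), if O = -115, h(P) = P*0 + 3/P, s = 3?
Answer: 47758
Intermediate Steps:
h(P) = 3/P (h(P) = 0 + 3/P = 3/P)
v(S) = (-115 + S)*(35 + S) (v(S) = (S + 35)*(S - 115) = (35 + S)*(-115 + S) = (-115 + S)*(35 + S))
43654 - v(h(s)) = 43654 - (-4025 + (3/3)² - 240/3) = 43654 - (-4025 + (3*(⅓))² - 240/3) = 43654 - (-4025 + 1² - 80*1) = 43654 - (-4025 + 1 - 80) = 43654 - 1*(-4104) = 43654 + 4104 = 47758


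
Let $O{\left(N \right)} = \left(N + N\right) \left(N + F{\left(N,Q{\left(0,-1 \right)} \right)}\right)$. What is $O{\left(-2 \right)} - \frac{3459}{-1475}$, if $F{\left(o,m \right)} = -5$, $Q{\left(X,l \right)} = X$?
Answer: $\frac{44759}{1475} \approx 30.345$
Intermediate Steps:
$O{\left(N \right)} = 2 N \left(-5 + N\right)$ ($O{\left(N \right)} = \left(N + N\right) \left(N - 5\right) = 2 N \left(-5 + N\right)$)
$O{\left(-2 \right)} - \frac{3459}{-1475} = 2 \left(-2\right) \left(-5 - 2\right) - \frac{3459}{-1475} = 2 \left(-2\right) \left(-7\right) - - \frac{3459}{1475} = 28 + \frac{3459}{1475} = \frac{44759}{1475}$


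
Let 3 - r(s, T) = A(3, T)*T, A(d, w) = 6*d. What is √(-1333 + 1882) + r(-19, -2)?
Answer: 39 + 3*√61 ≈ 62.431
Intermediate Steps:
r(s, T) = 3 - 18*T (r(s, T) = 3 - 6*3*T = 3 - 18*T)
√(-1333 + 1882) + r(-19, -2) = √(-1333 + 1882) + (3 - 18*(-2)) = √549 + (3 + 36) = 3*√61 + 39 = 39 + 3*√61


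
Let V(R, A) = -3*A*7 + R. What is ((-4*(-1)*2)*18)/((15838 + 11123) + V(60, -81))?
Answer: 24/4787 ≈ 0.0050136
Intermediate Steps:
V(R, A) = R - 21*A (V(R, A) = -21*A + R = R - 21*A)
((-4*(-1)*2)*18)/((15838 + 11123) + V(60, -81)) = ((-4*(-1)*2)*18)/((15838 + 11123) + (60 - 21*(-81))) = ((4*2)*18)/(26961 + (60 + 1701)) = (8*18)/(26961 + 1761) = 144/28722 = 144*(1/28722) = 24/4787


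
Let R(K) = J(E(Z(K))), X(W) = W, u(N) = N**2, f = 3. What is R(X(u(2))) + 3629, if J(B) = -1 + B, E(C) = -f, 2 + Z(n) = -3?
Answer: 3625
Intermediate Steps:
Z(n) = -5 (Z(n) = -2 - 3 = -5)
E(C) = -3 (E(C) = -1*3 = -3)
R(K) = -4 (R(K) = -1 - 3 = -4)
R(X(u(2))) + 3629 = -4 + 3629 = 3625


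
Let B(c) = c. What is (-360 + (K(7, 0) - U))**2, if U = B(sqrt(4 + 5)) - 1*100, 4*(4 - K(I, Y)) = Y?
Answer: 67081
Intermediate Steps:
K(I, Y) = 4 - Y/4
U = -97 (U = sqrt(4 + 5) - 1*100 = sqrt(9) - 100 = 3 - 100 = -97)
(-360 + (K(7, 0) - U))**2 = (-360 + ((4 - 1/4*0) - 1*(-97)))**2 = (-360 + ((4 + 0) + 97))**2 = (-360 + (4 + 97))**2 = (-360 + 101)**2 = (-259)**2 = 67081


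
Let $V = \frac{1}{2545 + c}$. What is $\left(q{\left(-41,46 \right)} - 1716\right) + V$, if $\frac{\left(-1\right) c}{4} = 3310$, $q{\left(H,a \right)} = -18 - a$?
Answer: $- \frac{19037101}{10695} \approx -1780.0$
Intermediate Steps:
$c = -13240$ ($c = \left(-4\right) 3310 = -13240$)
$V = - \frac{1}{10695}$ ($V = \frac{1}{2545 - 13240} = \frac{1}{-10695} = - \frac{1}{10695} \approx -9.3502 \cdot 10^{-5}$)
$\left(q{\left(-41,46 \right)} - 1716\right) + V = \left(\left(-18 - 46\right) - 1716\right) - \frac{1}{10695} = \left(-64 - 1716\right) - \frac{1}{10695} = -1780 - \frac{1}{10695} = - \frac{19037101}{10695}$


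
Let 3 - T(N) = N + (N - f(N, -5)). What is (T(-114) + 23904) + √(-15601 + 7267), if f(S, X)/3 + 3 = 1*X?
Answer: 24111 + 3*I*√926 ≈ 24111.0 + 91.291*I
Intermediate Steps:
f(S, X) = -9 + 3*X (f(S, X) = -9 + 3*(1*X) = -9 + 3*X)
T(N) = -21 - 2*N (T(N) = 3 - (N + (N - (-9 + 3*(-5)))) = 3 - (N + (N - (-9 - 15))) = 3 - (N + (N - 1*(-24))) = 3 - (N + (N + 24)) = 3 - (N + (24 + N)) = 3 - (24 + 2*N) = 3 + (-24 - 2*N) = -21 - 2*N)
(T(-114) + 23904) + √(-15601 + 7267) = ((-21 - 2*(-114)) + 23904) + √(-15601 + 7267) = ((-21 + 228) + 23904) + √(-8334) = (207 + 23904) + 3*I*√926 = 24111 + 3*I*√926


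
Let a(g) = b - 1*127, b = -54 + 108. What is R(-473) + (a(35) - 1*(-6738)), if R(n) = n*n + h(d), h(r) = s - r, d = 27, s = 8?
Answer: 230375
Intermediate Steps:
b = 54
h(r) = 8 - r
a(g) = -73 (a(g) = 54 - 1*127 = 54 - 127 = -73)
R(n) = -19 + n² (R(n) = n*n + (8 - 1*27) = n² + (8 - 27) = n² - 19 = -19 + n²)
R(-473) + (a(35) - 1*(-6738)) = (-19 + (-473)²) + (-73 - 1*(-6738)) = (-19 + 223729) + (-73 + 6738) = 223710 + 6665 = 230375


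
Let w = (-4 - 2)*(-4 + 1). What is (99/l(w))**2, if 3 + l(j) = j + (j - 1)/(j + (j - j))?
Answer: 3175524/82369 ≈ 38.552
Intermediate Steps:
w = 18 (w = -6*(-3) = 18)
l(j) = -3 + j + (-1 + j)/j (l(j) = -3 + (j + (j - 1)/(j + (j - j))) = -3 + (j + (-1 + j)/(j + 0)) = -3 + (j + (-1 + j)/j) = -3 + j + (-1 + j)/j)
(99/l(w))**2 = (99/(-2 + 18 - 1/18))**2 = (99/(287/18))**2 = (99*(18/287))**2 = (1782/287)**2 = 3175524/82369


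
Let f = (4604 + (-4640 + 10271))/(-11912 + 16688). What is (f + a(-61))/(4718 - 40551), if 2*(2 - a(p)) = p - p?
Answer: -19787/171138408 ≈ -0.00011562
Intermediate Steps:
f = 10235/4776 (f = (4604 + 5631)/4776 = 10235*(1/4776) = 10235/4776 ≈ 2.1430)
a(p) = 2 (a(p) = 2 - (p - p)/2 = 2 - ½*0 = 2 + 0 = 2)
(f + a(-61))/(4718 - 40551) = (10235/4776 + 2)/(4718 - 40551) = (19787/4776)/(-35833) = (19787/4776)*(-1/35833) = -19787/171138408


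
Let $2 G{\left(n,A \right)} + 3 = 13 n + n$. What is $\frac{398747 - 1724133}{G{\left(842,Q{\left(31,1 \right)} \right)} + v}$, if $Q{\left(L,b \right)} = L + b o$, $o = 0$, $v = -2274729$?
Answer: $\frac{2650772}{4537673} \approx 0.58417$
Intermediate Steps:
$Q{\left(L,b \right)} = L$ ($Q{\left(L,b \right)} = L + b 0 = L + 0 = L$)
$G{\left(n,A \right)} = - \frac{3}{2} + 7 n$ ($G{\left(n,A \right)} = - \frac{3}{2} + \frac{13 n + n}{2} = - \frac{3}{2} + \frac{14 n}{2} = - \frac{3}{2} + 7 n$)
$\frac{398747 - 1724133}{G{\left(842,Q{\left(31,1 \right)} \right)} + v} = \frac{398747 - 1724133}{\left(- \frac{3}{2} + 7 \cdot 842\right) - 2274729} = \frac{398747 + \left(-1799389 + 75256\right)}{\left(- \frac{3}{2} + 5894\right) - 2274729} = \frac{398747 - 1724133}{\frac{11785}{2} - 2274729} = - \frac{1325386}{- \frac{4537673}{2}} = \left(-1325386\right) \left(- \frac{2}{4537673}\right) = \frac{2650772}{4537673}$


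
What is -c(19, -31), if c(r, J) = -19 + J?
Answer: 50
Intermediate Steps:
-c(19, -31) = -(-19 - 31) = -1*(-50) = 50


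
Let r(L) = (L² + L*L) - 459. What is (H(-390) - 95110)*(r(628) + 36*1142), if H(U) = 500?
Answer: -78471520810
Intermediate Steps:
r(L) = -459 + 2*L² (r(L) = (L² + L²) - 459 = 2*L² - 459 = -459 + 2*L²)
(H(-390) - 95110)*(r(628) + 36*1142) = (500 - 95110)*((-459 + 2*628²) + 36*1142) = -94610*((-459 + 2*394384) + 41112) = -94610*((-459 + 788768) + 41112) = -94610*(788309 + 41112) = -94610*829421 = -78471520810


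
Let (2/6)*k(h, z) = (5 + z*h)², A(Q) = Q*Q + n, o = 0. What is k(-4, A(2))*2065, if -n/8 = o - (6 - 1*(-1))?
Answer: 342118875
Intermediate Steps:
n = 56 (n = -8*(0 - (6 - 1*(-1))) = -8*(0 - (6 + 1)) = -8*(0 - 1*7) = -8*(0 - 7) = -8*(-7) = 56)
A(Q) = 56 + Q² (A(Q) = Q*Q + 56 = Q² + 56 = 56 + Q²)
k(h, z) = 3*(5 + h*z)² (k(h, z) = 3*(5 + z*h)² = 3*(5 + h*z)²)
k(-4, A(2))*2065 = (3*(5 - 4*(56 + 2²))²)*2065 = (3*(5 - 4*(56 + 4))²)*2065 = (3*(5 - 4*60)²)*2065 = (3*(5 - 240)²)*2065 = (3*(-235)²)*2065 = (3*55225)*2065 = 165675*2065 = 342118875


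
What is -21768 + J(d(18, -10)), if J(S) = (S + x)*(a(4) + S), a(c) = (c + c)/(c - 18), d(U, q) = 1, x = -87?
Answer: -152634/7 ≈ -21805.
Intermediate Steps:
a(c) = 2*c/(-18 + c) (a(c) = (2*c)/(-18 + c) = 2*c/(-18 + c))
J(S) = (-87 + S)*(-4/7 + S) (J(S) = (S - 87)*(2*4/(-18 + 4) + S) = (-87 + S)*(2*4/(-14) + S) = (-87 + S)*(2*4*(-1/14) + S) = (-87 + S)*(-4/7 + S))
-21768 + J(d(18, -10)) = -21768 + (348/7 + 1**2 - 613/7*1) = -21768 + (348/7 + 1 - 613/7) = -21768 - 258/7 = -152634/7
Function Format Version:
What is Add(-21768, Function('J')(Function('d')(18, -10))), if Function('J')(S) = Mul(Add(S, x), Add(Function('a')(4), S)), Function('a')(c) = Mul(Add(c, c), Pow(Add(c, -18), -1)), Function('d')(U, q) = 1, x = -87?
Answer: Rational(-152634, 7) ≈ -21805.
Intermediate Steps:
Function('a')(c) = Mul(2, c, Pow(Add(-18, c), -1)) (Function('a')(c) = Mul(Mul(2, c), Pow(Add(-18, c), -1)) = Mul(2, c, Pow(Add(-18, c), -1)))
Function('J')(S) = Mul(Add(-87, S), Add(Rational(-4, 7), S)) (Function('J')(S) = Mul(Add(S, -87), Add(Mul(2, 4, Pow(Add(-18, 4), -1)), S)) = Mul(Add(-87, S), Add(Mul(2, 4, Pow(-14, -1)), S)) = Mul(Add(-87, S), Add(Mul(2, 4, Rational(-1, 14)), S)) = Mul(Add(-87, S), Add(Rational(-4, 7), S)))
Add(-21768, Function('J')(Function('d')(18, -10))) = Add(-21768, Add(Rational(348, 7), Pow(1, 2), Mul(Rational(-613, 7), 1))) = Add(-21768, Add(Rational(348, 7), 1, Rational(-613, 7))) = Add(-21768, Rational(-258, 7)) = Rational(-152634, 7)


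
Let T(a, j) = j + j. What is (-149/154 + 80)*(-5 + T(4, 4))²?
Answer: 109539/154 ≈ 711.29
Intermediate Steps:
T(a, j) = 2*j
(-149/154 + 80)*(-5 + T(4, 4))² = (-149/154 + 80)*(-5 + 2*4)² = (-149*1/154 + 80)*(-5 + 8)² = (-149/154 + 80)*3² = (12171/154)*9 = 109539/154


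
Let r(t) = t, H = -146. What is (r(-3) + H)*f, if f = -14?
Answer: 2086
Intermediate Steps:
(r(-3) + H)*f = (-3 - 146)*(-14) = -149*(-14) = 2086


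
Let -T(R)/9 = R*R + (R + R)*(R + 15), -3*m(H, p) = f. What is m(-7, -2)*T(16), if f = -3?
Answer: -11232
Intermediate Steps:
m(H, p) = 1 (m(H, p) = -⅓*(-3) = 1)
T(R) = -9*R² - 18*R*(15 + R) (T(R) = -9*(R*R + (R + R)*(R + 15)) = -9*(R² + (2*R)*(15 + R)) = -9*(R² + 2*R*(15 + R)) = -9*R² - 18*R*(15 + R))
m(-7, -2)*T(16) = 1*(-27*16*(10 + 16)) = 1*(-27*16*26) = 1*(-11232) = -11232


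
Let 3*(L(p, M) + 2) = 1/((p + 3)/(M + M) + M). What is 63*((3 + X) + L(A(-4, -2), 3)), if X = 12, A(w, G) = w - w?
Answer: 825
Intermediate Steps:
A(w, G) = 0
L(p, M) = -2 + 1/(3*(M + (3 + p)/(2*M))) (L(p, M) = -2 + 1/(3*((p + 3)/(M + M) + M)) = -2 + 1/(3*((3 + p)/((2*M)) + M)) = -2 + 1/(3*((3 + p)*(1/(2*M)) + M)) = -2 + 1/(3*((3 + p)/(2*M) + M)) = -2 + 1/(3*(M + (3 + p)/(2*M))))
63*((3 + X) + L(A(-4, -2), 3)) = 63*((3 + 12) + 2*(-9 + 3 - 6*3**2 - 3*0)/(3*(3 + 0 + 2*3**2))) = 63*(15 + 2*(-9 + 3 - 6*9 + 0)/(3*(3 + 0 + 2*9))) = 63*(15 + 2*(-9 + 3 - 54 + 0)/(3*(3 + 0 + 18))) = 63*(15 + (2/3)*(-60)/21) = 63*(15 + (2/3)*(1/21)*(-60)) = 63*(15 - 40/21) = 63*(275/21) = 825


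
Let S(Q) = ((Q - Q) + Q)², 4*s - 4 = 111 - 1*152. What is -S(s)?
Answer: -1369/16 ≈ -85.563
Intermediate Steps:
s = -37/4 (s = 1 + (111 - 1*152)/4 = 1 + (111 - 152)/4 = 1 + (¼)*(-41) = 1 - 41/4 = -37/4 ≈ -9.2500)
S(Q) = Q² (S(Q) = (0 + Q)² = Q²)
-S(s) = -(-37/4)² = -1*1369/16 = -1369/16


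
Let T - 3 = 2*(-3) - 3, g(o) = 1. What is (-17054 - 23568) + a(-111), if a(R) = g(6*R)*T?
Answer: -40628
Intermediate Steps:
T = -6 (T = 3 + (2*(-3) - 3) = 3 + (-6 - 3) = 3 - 9 = -6)
a(R) = -6 (a(R) = 1*(-6) = -6)
(-17054 - 23568) + a(-111) = (-17054 - 23568) - 6 = -40622 - 6 = -40628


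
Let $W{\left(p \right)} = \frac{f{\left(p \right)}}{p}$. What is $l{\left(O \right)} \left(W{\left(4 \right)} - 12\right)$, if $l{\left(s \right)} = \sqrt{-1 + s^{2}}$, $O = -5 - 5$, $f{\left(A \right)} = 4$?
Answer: $- 33 \sqrt{11} \approx -109.45$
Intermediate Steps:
$O = -10$ ($O = -5 - 5 = -10$)
$W{\left(p \right)} = \frac{4}{p}$
$l{\left(O \right)} \left(W{\left(4 \right)} - 12\right) = \sqrt{-1 + \left(-10\right)^{2}} \left(\frac{4}{4} - 12\right) = \sqrt{-1 + 100} \left(4 \cdot \frac{1}{4} - 12\right) = \sqrt{99} \left(1 - 12\right) = 3 \sqrt{11} \left(-11\right) = - 33 \sqrt{11}$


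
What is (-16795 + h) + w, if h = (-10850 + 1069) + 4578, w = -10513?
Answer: -32511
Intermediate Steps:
h = -5203 (h = -9781 + 4578 = -5203)
(-16795 + h) + w = (-16795 - 5203) - 10513 = -21998 - 10513 = -32511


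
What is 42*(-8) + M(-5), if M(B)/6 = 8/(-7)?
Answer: -2400/7 ≈ -342.86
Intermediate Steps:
M(B) = -48/7 (M(B) = 6*(8/(-7)) = 6*(8*(-⅐)) = 6*(-8/7) = -48/7)
42*(-8) + M(-5) = 42*(-8) - 48/7 = -336 - 48/7 = -2400/7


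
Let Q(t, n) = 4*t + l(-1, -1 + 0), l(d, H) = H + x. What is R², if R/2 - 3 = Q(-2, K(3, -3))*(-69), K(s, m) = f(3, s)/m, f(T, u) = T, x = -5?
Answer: 3755844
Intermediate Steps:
K(s, m) = 3/m
l(d, H) = -5 + H (l(d, H) = H - 5 = -5 + H)
Q(t, n) = -6 + 4*t (Q(t, n) = 4*t + (-5 + (-1 + 0)) = 4*t + (-5 - 1) = 4*t - 6 = -6 + 4*t)
R = 1938 (R = 6 + 2*((-6 + 4*(-2))*(-69)) = 6 + 2*((-6 - 8)*(-69)) = 6 + 2*(-14*(-69)) = 6 + 2*966 = 6 + 1932 = 1938)
R² = 1938² = 3755844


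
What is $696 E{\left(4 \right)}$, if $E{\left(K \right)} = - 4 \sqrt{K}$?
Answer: $-5568$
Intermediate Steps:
$696 E{\left(4 \right)} = 696 \left(- 4 \sqrt{4}\right) = 696 \left(\left(-4\right) 2\right) = 696 \left(-8\right) = -5568$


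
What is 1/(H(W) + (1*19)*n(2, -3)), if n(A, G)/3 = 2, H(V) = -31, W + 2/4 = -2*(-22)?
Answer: 1/83 ≈ 0.012048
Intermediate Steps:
W = 87/2 (W = -1/2 - 2*(-22) = -1/2 + 44 = 87/2 ≈ 43.500)
n(A, G) = 6 (n(A, G) = 3*2 = 6)
1/(H(W) + (1*19)*n(2, -3)) = 1/(-31 + (1*19)*6) = 1/(-31 + 19*6) = 1/(-31 + 114) = 1/83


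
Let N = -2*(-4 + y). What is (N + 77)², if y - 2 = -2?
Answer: 7225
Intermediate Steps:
y = 0 (y = 2 - 2 = 0)
N = 8 (N = -2*(-4 + 0) = -2*(-4) = 8)
(N + 77)² = (8 + 77)² = 85² = 7225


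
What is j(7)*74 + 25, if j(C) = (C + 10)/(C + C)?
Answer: 804/7 ≈ 114.86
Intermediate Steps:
j(C) = (10 + C)/(2*C) (j(C) = (10 + C)/((2*C)) = (10 + C)*(1/(2*C)) = (10 + C)/(2*C))
j(7)*74 + 25 = ((½)*(10 + 7)/7)*74 + 25 = ((½)*(⅐)*17)*74 + 25 = (17/14)*74 + 25 = 629/7 + 25 = 804/7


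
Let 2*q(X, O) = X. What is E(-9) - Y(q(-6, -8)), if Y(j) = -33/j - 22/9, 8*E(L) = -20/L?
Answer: -149/18 ≈ -8.2778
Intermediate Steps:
E(L) = -5/(2*L) (E(L) = (-20/L)/8 = -5/(2*L))
q(X, O) = X/2
Y(j) = -22/9 - 33/j (Y(j) = -33/j - 22*⅑ = -33/j - 22/9 = -22/9 - 33/j)
E(-9) - Y(q(-6, -8)) = -5/2/(-9) - (-22/9 - 33/((½)*(-6))) = -5/2*(-⅑) - (-22/9 - 33/(-3)) = 5/18 - (-22/9 - 33*(-⅓)) = 5/18 - (-22/9 + 11) = 5/18 - 1*77/9 = 5/18 - 77/9 = -149/18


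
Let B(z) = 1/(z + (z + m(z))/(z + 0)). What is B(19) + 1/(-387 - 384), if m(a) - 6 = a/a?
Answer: 4754/99459 ≈ 0.047799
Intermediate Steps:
m(a) = 7 (m(a) = 6 + a/a = 6 + 1 = 7)
B(z) = 1/(z + (7 + z)/z) (B(z) = 1/(z + (z + 7)/(z + 0)) = 1/(z + (7 + z)/z))
B(19) + 1/(-387 - 384) = 19/(7 + 19 + 19²) + 1/(-387 - 384) = 19/(7 + 19 + 361) + 1/(-771) = 19/387 - 1/771 = 4754/99459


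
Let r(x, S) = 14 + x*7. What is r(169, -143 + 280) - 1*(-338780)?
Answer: 339977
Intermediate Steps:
r(x, S) = 14 + 7*x
r(169, -143 + 280) - 1*(-338780) = (14 + 7*169) - 1*(-338780) = (14 + 1183) + 338780 = 1197 + 338780 = 339977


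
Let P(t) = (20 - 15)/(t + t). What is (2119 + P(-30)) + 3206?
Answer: 63899/12 ≈ 5324.9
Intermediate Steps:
P(t) = 5/(2*t) (P(t) = 5/((2*t)) = 5*(1/(2*t)) = 5/(2*t))
(2119 + P(-30)) + 3206 = (2119 + (5/2)/(-30)) + 3206 = (2119 + (5/2)*(-1/30)) + 3206 = (2119 - 1/12) + 3206 = 25427/12 + 3206 = 63899/12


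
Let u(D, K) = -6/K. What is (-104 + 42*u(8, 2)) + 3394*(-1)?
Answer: -3624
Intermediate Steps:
(-104 + 42*u(8, 2)) + 3394*(-1) = (-104 + 42*(-6/2)) + 3394*(-1) = (-104 + 42*(-6*1/2)) - 3394 = (-104 + 42*(-3)) - 3394 = (-104 - 126) - 3394 = -230 - 3394 = -3624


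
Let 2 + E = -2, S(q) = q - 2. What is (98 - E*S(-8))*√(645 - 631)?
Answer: 58*√14 ≈ 217.02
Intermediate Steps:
S(q) = -2 + q
E = -4 (E = -2 - 2 = -4)
(98 - E*S(-8))*√(645 - 631) = (98 - (-4)*(-2 - 8))*√(645 - 631) = (98 - (-4)*(-10))*√14 = (98 - 1*40)*√14 = (98 - 40)*√14 = 58*√14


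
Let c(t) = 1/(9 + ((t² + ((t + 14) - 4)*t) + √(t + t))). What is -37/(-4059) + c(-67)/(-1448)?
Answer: 411773187905/45173043104904 + I*√134/100161958104 ≈ 0.0091155 + 1.1557e-10*I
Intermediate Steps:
c(t) = 1/(9 + t² + t*(10 + t) + √2*√t) (c(t) = 1/(9 + ((t² + ((14 + t) - 4)*t) + √(2*t))) = 1/(9 + ((t² + (10 + t)*t) + √2*√t)) = 1/(9 + ((t² + t*(10 + t)) + √2*√t)) = 1/(9 + (t² + t*(10 + t) + √2*√t)) = 1/(9 + t² + t*(10 + t) + √2*√t))
-37/(-4059) + c(-67)/(-1448) = -37/(-4059) + 1/((9 + 2*(-67)² + 10*(-67) + √2*√(-67))*(-1448)) = -37*(-1/4059) - 1/1448/(9 + 2*4489 - 670 + √2*(I*√67)) = 37/4059 - 1/1448/(9 + 8978 - 670 + I*√134) = 37/4059 - 1/1448/(8317 + I*√134) = 37/4059 - 1/(1448*(8317 + I*√134))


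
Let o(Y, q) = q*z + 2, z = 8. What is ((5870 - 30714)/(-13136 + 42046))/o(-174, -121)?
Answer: 6211/6981765 ≈ 0.00088960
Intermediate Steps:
o(Y, q) = 2 + 8*q (o(Y, q) = q*8 + 2 = 8*q + 2 = 2 + 8*q)
((5870 - 30714)/(-13136 + 42046))/o(-174, -121) = ((5870 - 30714)/(-13136 + 42046))/(2 + 8*(-121)) = (-24844/28910)/(2 - 968) = -24844*1/28910/(-966) = -12422/14455*(-1/966) = 6211/6981765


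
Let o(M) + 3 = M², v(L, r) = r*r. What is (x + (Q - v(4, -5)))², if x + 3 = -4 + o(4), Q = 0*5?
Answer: 361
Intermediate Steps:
v(L, r) = r²
o(M) = -3 + M²
Q = 0
x = 6 (x = -3 + (-4 + (-3 + 4²)) = -3 + (-4 + (-3 + 16)) = -3 + (-4 + 13) = -3 + 9 = 6)
(x + (Q - v(4, -5)))² = (6 + (0 - 1*(-5)²))² = (6 + (0 - 1*25))² = (6 + (0 - 25))² = (6 - 25)² = (-19)² = 361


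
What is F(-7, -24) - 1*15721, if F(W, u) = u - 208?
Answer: -15953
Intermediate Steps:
F(W, u) = -208 + u
F(-7, -24) - 1*15721 = (-208 - 24) - 1*15721 = -232 - 15721 = -15953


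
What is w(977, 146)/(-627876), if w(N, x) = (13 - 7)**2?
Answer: -1/17441 ≈ -5.7336e-5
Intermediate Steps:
w(N, x) = 36 (w(N, x) = 6**2 = 36)
w(977, 146)/(-627876) = 36/(-627876) = 36*(-1/627876) = -1/17441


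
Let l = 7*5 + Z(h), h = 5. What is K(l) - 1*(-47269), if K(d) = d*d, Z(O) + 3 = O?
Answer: 48638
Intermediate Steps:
Z(O) = -3 + O
l = 37 (l = 7*5 + (-3 + 5) = 35 + 2 = 37)
K(d) = d**2
K(l) - 1*(-47269) = 37**2 - 1*(-47269) = 1369 + 47269 = 48638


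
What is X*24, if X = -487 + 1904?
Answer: 34008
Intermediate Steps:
X = 1417
X*24 = 1417*24 = 34008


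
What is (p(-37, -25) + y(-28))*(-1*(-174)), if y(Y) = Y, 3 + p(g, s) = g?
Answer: -11832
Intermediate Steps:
p(g, s) = -3 + g
(p(-37, -25) + y(-28))*(-1*(-174)) = ((-3 - 37) - 28)*(-1*(-174)) = (-40 - 28)*174 = -68*174 = -11832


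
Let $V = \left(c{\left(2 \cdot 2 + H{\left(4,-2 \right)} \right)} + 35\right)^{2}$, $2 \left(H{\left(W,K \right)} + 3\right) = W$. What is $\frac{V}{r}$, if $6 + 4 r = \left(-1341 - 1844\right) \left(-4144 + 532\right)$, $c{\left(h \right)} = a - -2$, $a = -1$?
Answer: $\frac{96}{213041} \approx 0.00045062$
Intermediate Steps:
$H{\left(W,K \right)} = -3 + \frac{W}{2}$
$c{\left(h \right)} = 1$ ($c{\left(h \right)} = -1 - -2 = -1 + 2 = 1$)
$r = \frac{5752107}{2}$ ($r = - \frac{3}{2} + \frac{\left(-1341 - 1844\right) \left(-4144 + 532\right)}{4} = - \frac{3}{2} + \frac{\left(-3185\right) \left(-3612\right)}{4} = - \frac{3}{2} + \frac{1}{4} \cdot 11504220 = - \frac{3}{2} + 2876055 = \frac{5752107}{2} \approx 2.8761 \cdot 10^{6}$)
$V = 1296$ ($V = \left(1 + 35\right)^{2} = 36^{2} = 1296$)
$\frac{V}{r} = \frac{1296}{\frac{5752107}{2}} = 1296 \cdot \frac{2}{5752107} = \frac{96}{213041}$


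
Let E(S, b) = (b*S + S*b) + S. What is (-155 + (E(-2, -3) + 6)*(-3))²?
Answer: 41209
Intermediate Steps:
E(S, b) = S + 2*S*b (E(S, b) = (S*b + S*b) + S = 2*S*b + S = S + 2*S*b)
(-155 + (E(-2, -3) + 6)*(-3))² = (-155 + (-2*(1 + 2*(-3)) + 6)*(-3))² = (-155 + (-2*(1 - 6) + 6)*(-3))² = (-155 + (-2*(-5) + 6)*(-3))² = (-155 + (10 + 6)*(-3))² = (-155 + 16*(-3))² = (-155 - 48)² = (-203)² = 41209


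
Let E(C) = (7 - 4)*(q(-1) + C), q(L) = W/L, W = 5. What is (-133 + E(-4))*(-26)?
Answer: 4160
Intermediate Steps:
q(L) = 5/L
E(C) = -15 + 3*C (E(C) = (7 - 4)*(5/(-1) + C) = 3*(5*(-1) + C) = 3*(-5 + C) = -15 + 3*C)
(-133 + E(-4))*(-26) = (-133 + (-15 + 3*(-4)))*(-26) = (-133 + (-15 - 12))*(-26) = (-133 - 27)*(-26) = -160*(-26) = 4160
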